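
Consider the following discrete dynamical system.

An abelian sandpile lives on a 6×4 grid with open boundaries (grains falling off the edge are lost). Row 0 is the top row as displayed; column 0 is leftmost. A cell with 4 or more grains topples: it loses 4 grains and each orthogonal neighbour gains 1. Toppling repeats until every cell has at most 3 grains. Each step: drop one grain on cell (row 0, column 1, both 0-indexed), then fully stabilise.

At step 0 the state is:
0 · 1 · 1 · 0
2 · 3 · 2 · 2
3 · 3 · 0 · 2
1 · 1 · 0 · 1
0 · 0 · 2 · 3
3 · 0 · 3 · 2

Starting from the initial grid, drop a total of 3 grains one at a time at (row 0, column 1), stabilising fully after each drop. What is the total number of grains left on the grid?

k=0  0 · 1 · 1 · 0
2 · 3 · 2 · 2
3 · 3 · 0 · 2
1 · 1 · 0 · 1
0 · 0 · 2 · 3
3 · 0 · 3 · 2
k=1  0 · 2 · 1 · 0
2 · 3 · 2 · 2
3 · 3 · 0 · 2
1 · 1 · 0 · 1
0 · 0 · 2 · 3
3 · 0 · 3 · 2
k=2  0 · 3 · 1 · 0
2 · 3 · 2 · 2
3 · 3 · 0 · 2
1 · 1 · 0 · 1
0 · 0 · 2 · 3
3 · 0 · 3 · 2
k=3  2 · 1 · 2 · 0
0 · 2 · 3 · 2
1 · 1 · 1 · 2
2 · 2 · 0 · 1
0 · 0 · 2 · 3
3 · 0 · 3 · 2

35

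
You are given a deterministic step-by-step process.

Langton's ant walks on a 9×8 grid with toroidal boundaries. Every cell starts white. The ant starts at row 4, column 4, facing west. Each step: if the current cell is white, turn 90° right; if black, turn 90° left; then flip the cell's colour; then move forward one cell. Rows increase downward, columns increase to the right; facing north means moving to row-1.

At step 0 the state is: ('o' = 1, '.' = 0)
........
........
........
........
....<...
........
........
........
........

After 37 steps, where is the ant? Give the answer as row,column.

5,0

[0] ........
........
........
........
....<...
........
........
........
........
[1] ........
........
........
....^...
....o...
........
........
........
........
[2] ........
........
........
....o>..
....o...
........
........
........
........
[3] ........
........
........
....oo..
....ov..
........
........
........
........
[4] ........
........
........
....oo..
....<o..
........
........
........
........
[5] ........
........
........
....oo..
.....o..
....v...
........
........
........
[6] ........
........
........
....oo..
.....o..
...<o...
........
........
........
[7] ........
........
........
....oo..
...^.o..
...oo...
........
........
........
[8] ........
........
........
....oo..
...o>o..
...oo...
........
........
........
[9] ........
........
........
....oo..
...ooo..
...ov...
........
........
........
[10] ........
........
........
....oo..
...ooo..
...o.>..
........
........
........
[11] ........
........
........
....oo..
...ooo..
...o.o..
.....v..
........
........
[12] ........
........
........
....oo..
...ooo..
...o.o..
....<o..
........
........
[13] ........
........
........
....oo..
...ooo..
...o^o..
....oo..
........
........
[14] ........
........
........
....oo..
...ooo..
...oo>..
....oo..
........
........
[15] ........
........
........
....oo..
...oo^..
...oo...
....oo..
........
........
[16] ........
........
........
....oo..
...o<...
...oo...
....oo..
........
........
[17] ........
........
........
....oo..
...o....
...ov...
....oo..
........
........
[18] ........
........
........
....oo..
...o....
...o.>..
....oo..
........
........
[19] ........
........
........
....oo..
...o....
...o.o..
....ov..
........
........
[20] ........
........
........
....oo..
...o....
...o.o..
....o.>.
........
........
[21] ........
........
........
....oo..
...o....
...o.o..
....o.o.
......v.
........
[22] ........
........
........
....oo..
...o....
...o.o..
....o.o.
.....<o.
........
[23] ........
........
........
....oo..
...o....
...o.o..
....o^o.
.....oo.
........
[24] ........
........
........
....oo..
...o....
...o.o..
....oo>.
.....oo.
........
[25] ........
........
........
....oo..
...o....
...o.o^.
....oo..
.....oo.
........
[26] ........
........
........
....oo..
...o....
...o.oo>
....oo..
.....oo.
........
[27] ........
........
........
....oo..
...o....
...o.ooo
....oo.v
.....oo.
........
[28] ........
........
........
....oo..
...o....
...o.ooo
....oo<o
.....oo.
........
[29] ........
........
........
....oo..
...o....
...o.o^o
....oooo
.....oo.
........
[30] ........
........
........
....oo..
...o....
...o.<.o
....oooo
.....oo.
........
[31] ........
........
........
....oo..
...o....
...o...o
....ovoo
.....oo.
........
[32] ........
........
........
....oo..
...o....
...o...o
....o.>o
.....oo.
........
[33] ........
........
........
....oo..
...o....
...o..^o
....o..o
.....oo.
........
[34] ........
........
........
....oo..
...o....
...o..o>
....o..o
.....oo.
........
[35] ........
........
........
....oo..
...o...^
...o..o.
....o..o
.....oo.
........
[36] ........
........
........
....oo..
>..o...o
...o..o.
....o..o
.....oo.
........
[37] ........
........
........
....oo..
o..o...o
v..o..o.
....o..o
.....oo.
........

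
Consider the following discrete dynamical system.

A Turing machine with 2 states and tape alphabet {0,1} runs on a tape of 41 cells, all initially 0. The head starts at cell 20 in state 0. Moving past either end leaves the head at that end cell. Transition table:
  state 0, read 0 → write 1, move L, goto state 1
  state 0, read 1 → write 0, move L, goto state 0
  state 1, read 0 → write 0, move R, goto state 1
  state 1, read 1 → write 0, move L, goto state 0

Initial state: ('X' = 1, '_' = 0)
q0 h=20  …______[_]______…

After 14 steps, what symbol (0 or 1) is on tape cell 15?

step 0: q0 h=20  …______[_]______…
step 1: q1 h=19  …______[_]X_____…
step 2: q1 h=20  …______[X]______…
step 3: q0 h=19  …______[_]______…
step 4: q1 h=18  …______[_]X_____…
step 5: q1 h=19  …______[X]______…
step 6: q0 h=18  …______[_]______…
step 7: q1 h=17  …______[_]X_____…
step 8: q1 h=18  …______[X]______…
step 9: q0 h=17  …______[_]______…
step 10: q1 h=16  …______[_]X_____…
step 11: q1 h=17  …______[X]______…
step 12: q0 h=16  …______[_]______…
step 13: q1 h=15  …______[_]X_____…
step 14: q1 h=16  …______[X]______…

0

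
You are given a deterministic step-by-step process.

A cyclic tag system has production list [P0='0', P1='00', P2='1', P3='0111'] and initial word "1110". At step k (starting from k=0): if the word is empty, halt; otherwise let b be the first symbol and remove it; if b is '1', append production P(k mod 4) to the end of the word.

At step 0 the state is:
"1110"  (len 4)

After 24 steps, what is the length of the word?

8

k=0  "1110"  (len 4)
k=1  "1100"  (len 4)
k=2  "10000"  (len 5)
k=3  "00001"  (len 5)
k=4  "0001"  (len 4)
k=5  "001"  (len 3)
k=6  "01"  (len 2)
k=7  "1"  (len 1)
k=8  "0111"  (len 4)
k=9  "111"  (len 3)
k=10  "1100"  (len 4)
k=11  "1001"  (len 4)
k=12  "0010111"  (len 7)
k=13  "010111"  (len 6)
k=14  "10111"  (len 5)
k=15  "01111"  (len 5)
k=16  "1111"  (len 4)
k=17  "1110"  (len 4)
k=18  "11000"  (len 5)
k=19  "10001"  (len 5)
k=20  "00010111"  (len 8)
k=21  "0010111"  (len 7)
k=22  "010111"  (len 6)
k=23  "10111"  (len 5)
k=24  "01110111"  (len 8)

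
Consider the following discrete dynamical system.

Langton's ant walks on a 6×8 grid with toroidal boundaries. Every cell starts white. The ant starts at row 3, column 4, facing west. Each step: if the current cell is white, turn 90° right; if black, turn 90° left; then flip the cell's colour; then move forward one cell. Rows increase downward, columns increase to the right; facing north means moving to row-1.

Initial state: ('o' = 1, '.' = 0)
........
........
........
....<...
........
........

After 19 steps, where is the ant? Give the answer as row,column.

5,5

[0] ........
........
........
....<...
........
........
[1] ........
........
....^...
....o...
........
........
[2] ........
........
....o>..
....o...
........
........
[3] ........
........
....oo..
....ov..
........
........
[4] ........
........
....oo..
....<o..
........
........
[5] ........
........
....oo..
.....o..
....v...
........
[6] ........
........
....oo..
.....o..
...<o...
........
[7] ........
........
....oo..
...^.o..
...oo...
........
[8] ........
........
....oo..
...o>o..
...oo...
........
[9] ........
........
....oo..
...ooo..
...ov...
........
[10] ........
........
....oo..
...ooo..
...o.>..
........
[11] ........
........
....oo..
...ooo..
...o.o..
.....v..
[12] ........
........
....oo..
...ooo..
...o.o..
....<o..
[13] ........
........
....oo..
...ooo..
...o^o..
....oo..
[14] ........
........
....oo..
...ooo..
...oo>..
....oo..
[15] ........
........
....oo..
...oo^..
...oo...
....oo..
[16] ........
........
....oo..
...o<...
...oo...
....oo..
[17] ........
........
....oo..
...o....
...ov...
....oo..
[18] ........
........
....oo..
...o....
...o.>..
....oo..
[19] ........
........
....oo..
...o....
...o.o..
....ov..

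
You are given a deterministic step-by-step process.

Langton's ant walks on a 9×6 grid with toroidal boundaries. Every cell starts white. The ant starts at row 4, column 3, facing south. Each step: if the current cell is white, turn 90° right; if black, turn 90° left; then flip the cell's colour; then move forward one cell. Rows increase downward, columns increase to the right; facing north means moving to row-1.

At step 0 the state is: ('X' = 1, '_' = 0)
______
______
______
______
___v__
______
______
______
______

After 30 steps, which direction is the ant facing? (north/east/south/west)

south

gen 0: ______
______
______
______
___v__
______
______
______
______
gen 1: ______
______
______
______
__<X__
______
______
______
______
gen 2: ______
______
______
__^___
__XX__
______
______
______
______
gen 3: ______
______
______
__X>__
__XX__
______
______
______
______
gen 4: ______
______
______
__XX__
__Xv__
______
______
______
______
gen 5: ______
______
______
__XX__
__X_>_
______
______
______
______
gen 6: ______
______
______
__XX__
__X_X_
____v_
______
______
______
gen 7: ______
______
______
__XX__
__X_X_
___<X_
______
______
______
gen 8: ______
______
______
__XX__
__X^X_
___XX_
______
______
______
gen 9: ______
______
______
__XX__
__XX>_
___XX_
______
______
______
gen 10: ______
______
______
__XX^_
__XX__
___XX_
______
______
______
gen 11: ______
______
______
__XXX>
__XX__
___XX_
______
______
______
gen 12: ______
______
______
__XXXX
__XX_v
___XX_
______
______
______
gen 13: ______
______
______
__XXXX
__XX<X
___XX_
______
______
______
gen 14: ______
______
______
__XX^X
__XXXX
___XX_
______
______
______
gen 15: ______
______
______
__X<_X
__XXXX
___XX_
______
______
______
gen 16: ______
______
______
__X__X
__XvXX
___XX_
______
______
______
gen 17: ______
______
______
__X__X
__X_>X
___XX_
______
______
______
gen 18: ______
______
______
__X_^X
__X__X
___XX_
______
______
______
gen 19: ______
______
______
__X_X>
__X__X
___XX_
______
______
______
gen 20: ______
______
_____^
__X_X_
__X__X
___XX_
______
______
______
gen 21: ______
______
>____X
__X_X_
__X__X
___XX_
______
______
______
gen 22: ______
______
X____X
v_X_X_
__X__X
___XX_
______
______
______
gen 23: ______
______
X____X
X_X_X<
__X__X
___XX_
______
______
______
gen 24: ______
______
X____^
X_X_XX
__X__X
___XX_
______
______
______
gen 25: ______
______
X___<_
X_X_XX
__X__X
___XX_
______
______
______
gen 26: ______
____^_
X___X_
X_X_XX
__X__X
___XX_
______
______
______
gen 27: ______
____X>
X___X_
X_X_XX
__X__X
___XX_
______
______
______
gen 28: ______
____XX
X___Xv
X_X_XX
__X__X
___XX_
______
______
______
gen 29: ______
____XX
X___<X
X_X_XX
__X__X
___XX_
______
______
______
gen 30: ______
____XX
X____X
X_X_vX
__X__X
___XX_
______
______
______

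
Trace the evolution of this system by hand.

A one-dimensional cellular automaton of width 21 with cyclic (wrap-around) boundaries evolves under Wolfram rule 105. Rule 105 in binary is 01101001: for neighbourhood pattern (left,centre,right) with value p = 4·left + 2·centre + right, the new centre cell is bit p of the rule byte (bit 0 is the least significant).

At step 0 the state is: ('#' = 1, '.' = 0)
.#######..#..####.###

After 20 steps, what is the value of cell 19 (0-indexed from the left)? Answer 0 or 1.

0) .#######..#..####.###
1) ##.....#.....#..###.#
2) .#.###...###....#.###
3) #.##.#.#.#.#.##..##.#
4) #####.#.#.#.###..####
5) ....##.#.#.##.#..#...
6) ###.###.#.####.....##
7) ..###.##.##..#.###.#.
8) #.#.#######...##.##..
9) .#.##.....#.#.#####..
10) ..###.###..#.##...#.#
11) ..#.###.#...###.#..#.
12) #..##.##..#.#.##.....
13) ...#####...#.###.###.
14) ##.#...#.#..##.###.#.
15) ###..#..#...####.##.#
16) ..#.......#.#..######
17) ....#####..#...#....#
18) .##.#...#....#...##..
19) .###..#...##...#.##.#
20) ##.#....#.##.#..####.

1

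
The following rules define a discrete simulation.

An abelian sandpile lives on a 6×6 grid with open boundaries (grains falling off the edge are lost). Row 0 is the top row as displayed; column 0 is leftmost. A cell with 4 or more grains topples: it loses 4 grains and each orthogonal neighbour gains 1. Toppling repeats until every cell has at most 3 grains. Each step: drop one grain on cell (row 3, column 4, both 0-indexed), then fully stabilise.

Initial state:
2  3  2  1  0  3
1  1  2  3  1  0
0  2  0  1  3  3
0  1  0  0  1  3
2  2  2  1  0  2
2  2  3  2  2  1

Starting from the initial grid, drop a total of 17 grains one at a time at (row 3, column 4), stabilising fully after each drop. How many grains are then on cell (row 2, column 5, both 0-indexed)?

1

step 0: 2  3  2  1  0  3
1  1  2  3  1  0
0  2  0  1  3  3
0  1  0  0  1  3
2  2  2  1  0  2
2  2  3  2  2  1
step 1: 2  3  2  1  0  3
1  1  2  3  1  0
0  2  0  1  3  3
0  1  0  0  2  3
2  2  2  1  0  2
2  2  3  2  2  1
step 2: 2  3  2  1  0  3
1  1  2  3  1  0
0  2  0  1  3  3
0  1  0  0  3  3
2  2  2  1  0  2
2  2  3  2  2  1
step 3: 2  3  2  1  0  3
1  1  2  3  2  1
0  2  0  2  1  1
0  1  0  1  2  1
2  2  2  1  1  3
2  2  3  2  2  1
step 4: 2  3  2  1  0  3
1  1  2  3  2  1
0  2  0  2  1  1
0  1  0  1  3  1
2  2  2  1  1  3
2  2  3  2  2  1
step 5: 2  3  2  1  0  3
1  1  2  3  2  1
0  2  0  2  2  1
0  1  0  2  0  2
2  2  2  1  2  3
2  2  3  2  2  1
step 6: 2  3  2  1  0  3
1  1  2  3  2  1
0  2  0  2  2  1
0  1  0  2  1  2
2  2  2  1  2  3
2  2  3  2  2  1
step 7: 2  3  2  1  0  3
1  1  2  3  2  1
0  2  0  2  2  1
0  1  0  2  2  2
2  2  2  1  2  3
2  2  3  2  2  1
step 8: 2  3  2  1  0  3
1  1  2  3  2  1
0  2  0  2  2  1
0  1  0  2  3  2
2  2  2  1  2  3
2  2  3  2  2  1
step 9: 2  3  2  1  0  3
1  1  2  3  2  1
0  2  0  2  3  1
0  1  0  3  0  3
2  2  2  1  3  3
2  2  3  2  2  1
step 10: 2  3  2  1  0  3
1  1  2  3  2  1
0  2  0  2  3  1
0  1  0  3  1  3
2  2  2  1  3  3
2  2  3  2  2  1
step 11: 2  3  2  1  0  3
1  1  2  3  2  1
0  2  0  2  3  1
0  1  0  3  2  3
2  2  2  1  3  3
2  2  3  2  2  1
step 12: 2  3  2  1  0  3
1  1  2  3  2  1
0  2  0  2  3  1
0  1  0  3  3  3
2  2  2  1  3  3
2  2  3  2  2  1
step 13: 2  3  2  2  1  3
1  1  3  1  0  2
0  2  1  1  3  3
0  1  1  2  0  2
2  2  2  3  2  1
2  2  3  2  3  2
step 14: 2  3  2  2  1  3
1  1  3  1  0  2
0  2  1  1  3  3
0  1  1  2  1  2
2  2  2  3  2  1
2  2  3  2  3  2
step 15: 2  3  2  2  1  3
1  1  3  1  0  2
0  2  1  1  3  3
0  1  1  2  2  2
2  2  2  3  2  1
2  2  3  2  3  2
step 16: 2  3  2  2  1  3
1  1  3  1  0  2
0  2  1  1  3  3
0  1  1  2  3  2
2  2  2  3  2  1
2  2  3  2  3  2
step 17: 2  3  2  2  1  3
1  1  3  1  1  3
0  2  1  2  1  1
0  1  1  3  2  0
2  2  2  3  3  2
2  2  3  2  3  2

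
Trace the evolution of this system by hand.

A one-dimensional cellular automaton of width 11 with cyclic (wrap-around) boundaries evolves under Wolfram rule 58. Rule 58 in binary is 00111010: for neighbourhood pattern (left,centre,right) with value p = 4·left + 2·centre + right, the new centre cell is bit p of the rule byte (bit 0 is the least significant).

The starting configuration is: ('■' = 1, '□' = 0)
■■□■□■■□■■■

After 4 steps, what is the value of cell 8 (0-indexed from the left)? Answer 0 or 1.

0

step 0: ■■□■□■■□■■■
step 1: □□■□■■□■■□□
step 2: □■□■■□■■□■□
step 3: ■□■■□■■□■□■
step 4: □■■□■■□■□■■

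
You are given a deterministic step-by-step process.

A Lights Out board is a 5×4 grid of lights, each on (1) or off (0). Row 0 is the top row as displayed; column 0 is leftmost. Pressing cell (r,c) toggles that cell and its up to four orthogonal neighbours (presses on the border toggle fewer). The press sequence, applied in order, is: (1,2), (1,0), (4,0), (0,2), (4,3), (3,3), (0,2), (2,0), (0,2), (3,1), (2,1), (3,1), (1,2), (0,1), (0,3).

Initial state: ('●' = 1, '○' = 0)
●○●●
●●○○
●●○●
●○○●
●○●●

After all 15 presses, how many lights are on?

13

step 0: ●○●●
●●○○
●●○●
●○○●
●○●●
step 1: ●○○●
●○●●
●●●●
●○○●
●○●●
step 2: ○○○●
○●●●
○●●●
●○○●
●○●●
step 3: ○○○●
○●●●
○●●●
○○○●
○●●●
step 4: ○●●○
○●○●
○●●●
○○○●
○●●●
step 5: ○●●○
○●○●
○●●●
○○○○
○●○○
step 6: ○●●○
○●○●
○●●○
○○●●
○●○●
step 7: ○○○●
○●●●
○●●○
○○●●
○●○●
step 8: ○○○●
●●●●
●○●○
●○●●
○●○●
step 9: ○●●○
●●○●
●○●○
●○●●
○●○●
step 10: ○●●○
●●○●
●●●○
○●○●
○○○●
step 11: ○●●○
●○○●
○○○○
○○○●
○○○●
step 12: ○●●○
●○○●
○●○○
●●●●
○●○●
step 13: ○●○○
●●●○
○●●○
●●●●
○●○●
step 14: ●○●○
●○●○
○●●○
●●●●
○●○●
step 15: ●○○●
●○●●
○●●○
●●●●
○●○●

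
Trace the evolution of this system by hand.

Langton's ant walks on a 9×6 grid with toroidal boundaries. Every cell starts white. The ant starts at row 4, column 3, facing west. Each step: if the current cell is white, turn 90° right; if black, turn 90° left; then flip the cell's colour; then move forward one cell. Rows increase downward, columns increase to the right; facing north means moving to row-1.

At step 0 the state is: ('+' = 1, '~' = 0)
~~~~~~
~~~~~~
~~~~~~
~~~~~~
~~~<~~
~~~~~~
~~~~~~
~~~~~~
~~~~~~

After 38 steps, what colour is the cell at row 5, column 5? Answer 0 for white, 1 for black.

step 0: ~~~~~~
~~~~~~
~~~~~~
~~~~~~
~~~<~~
~~~~~~
~~~~~~
~~~~~~
~~~~~~
step 1: ~~~~~~
~~~~~~
~~~~~~
~~~^~~
~~~+~~
~~~~~~
~~~~~~
~~~~~~
~~~~~~
step 2: ~~~~~~
~~~~~~
~~~~~~
~~~+>~
~~~+~~
~~~~~~
~~~~~~
~~~~~~
~~~~~~
step 3: ~~~~~~
~~~~~~
~~~~~~
~~~++~
~~~+v~
~~~~~~
~~~~~~
~~~~~~
~~~~~~
step 4: ~~~~~~
~~~~~~
~~~~~~
~~~++~
~~~<+~
~~~~~~
~~~~~~
~~~~~~
~~~~~~
step 5: ~~~~~~
~~~~~~
~~~~~~
~~~++~
~~~~+~
~~~v~~
~~~~~~
~~~~~~
~~~~~~
step 6: ~~~~~~
~~~~~~
~~~~~~
~~~++~
~~~~+~
~~<+~~
~~~~~~
~~~~~~
~~~~~~
step 7: ~~~~~~
~~~~~~
~~~~~~
~~~++~
~~^~+~
~~++~~
~~~~~~
~~~~~~
~~~~~~
step 8: ~~~~~~
~~~~~~
~~~~~~
~~~++~
~~+>+~
~~++~~
~~~~~~
~~~~~~
~~~~~~
step 9: ~~~~~~
~~~~~~
~~~~~~
~~~++~
~~+++~
~~+v~~
~~~~~~
~~~~~~
~~~~~~
step 10: ~~~~~~
~~~~~~
~~~~~~
~~~++~
~~+++~
~~+~>~
~~~~~~
~~~~~~
~~~~~~
step 11: ~~~~~~
~~~~~~
~~~~~~
~~~++~
~~+++~
~~+~+~
~~~~v~
~~~~~~
~~~~~~
step 12: ~~~~~~
~~~~~~
~~~~~~
~~~++~
~~+++~
~~+~+~
~~~<+~
~~~~~~
~~~~~~
step 13: ~~~~~~
~~~~~~
~~~~~~
~~~++~
~~+++~
~~+^+~
~~~++~
~~~~~~
~~~~~~
step 14: ~~~~~~
~~~~~~
~~~~~~
~~~++~
~~+++~
~~++>~
~~~++~
~~~~~~
~~~~~~
step 15: ~~~~~~
~~~~~~
~~~~~~
~~~++~
~~++^~
~~++~~
~~~++~
~~~~~~
~~~~~~
step 16: ~~~~~~
~~~~~~
~~~~~~
~~~++~
~~+<~~
~~++~~
~~~++~
~~~~~~
~~~~~~
step 17: ~~~~~~
~~~~~~
~~~~~~
~~~++~
~~+~~~
~~+v~~
~~~++~
~~~~~~
~~~~~~
step 18: ~~~~~~
~~~~~~
~~~~~~
~~~++~
~~+~~~
~~+~>~
~~~++~
~~~~~~
~~~~~~
step 19: ~~~~~~
~~~~~~
~~~~~~
~~~++~
~~+~~~
~~+~+~
~~~+v~
~~~~~~
~~~~~~
step 20: ~~~~~~
~~~~~~
~~~~~~
~~~++~
~~+~~~
~~+~+~
~~~+~>
~~~~~~
~~~~~~
step 21: ~~~~~~
~~~~~~
~~~~~~
~~~++~
~~+~~~
~~+~+~
~~~+~+
~~~~~v
~~~~~~
step 22: ~~~~~~
~~~~~~
~~~~~~
~~~++~
~~+~~~
~~+~+~
~~~+~+
~~~~<+
~~~~~~
step 23: ~~~~~~
~~~~~~
~~~~~~
~~~++~
~~+~~~
~~+~+~
~~~+^+
~~~~++
~~~~~~
step 24: ~~~~~~
~~~~~~
~~~~~~
~~~++~
~~+~~~
~~+~+~
~~~++>
~~~~++
~~~~~~
step 25: ~~~~~~
~~~~~~
~~~~~~
~~~++~
~~+~~~
~~+~+^
~~~++~
~~~~++
~~~~~~
step 26: ~~~~~~
~~~~~~
~~~~~~
~~~++~
~~+~~~
>~+~++
~~~++~
~~~~++
~~~~~~
step 27: ~~~~~~
~~~~~~
~~~~~~
~~~++~
~~+~~~
+~+~++
v~~++~
~~~~++
~~~~~~
step 28: ~~~~~~
~~~~~~
~~~~~~
~~~++~
~~+~~~
+~+~++
+~~++<
~~~~++
~~~~~~
step 29: ~~~~~~
~~~~~~
~~~~~~
~~~++~
~~+~~~
+~+~+^
+~~+++
~~~~++
~~~~~~
step 30: ~~~~~~
~~~~~~
~~~~~~
~~~++~
~~+~~~
+~+~<~
+~~+++
~~~~++
~~~~~~
step 31: ~~~~~~
~~~~~~
~~~~~~
~~~++~
~~+~~~
+~+~~~
+~~+v+
~~~~++
~~~~~~
step 32: ~~~~~~
~~~~~~
~~~~~~
~~~++~
~~+~~~
+~+~~~
+~~+~>
~~~~++
~~~~~~
step 33: ~~~~~~
~~~~~~
~~~~~~
~~~++~
~~+~~~
+~+~~^
+~~+~~
~~~~++
~~~~~~
step 34: ~~~~~~
~~~~~~
~~~~~~
~~~++~
~~+~~~
>~+~~+
+~~+~~
~~~~++
~~~~~~
step 35: ~~~~~~
~~~~~~
~~~~~~
~~~++~
^~+~~~
~~+~~+
+~~+~~
~~~~++
~~~~~~
step 36: ~~~~~~
~~~~~~
~~~~~~
~~~++~
+>+~~~
~~+~~+
+~~+~~
~~~~++
~~~~~~
step 37: ~~~~~~
~~~~~~
~~~~~~
~~~++~
+++~~~
~v+~~+
+~~+~~
~~~~++
~~~~~~
step 38: ~~~~~~
~~~~~~
~~~~~~
~~~++~
+++~~~
<++~~+
+~~+~~
~~~~++
~~~~~~

1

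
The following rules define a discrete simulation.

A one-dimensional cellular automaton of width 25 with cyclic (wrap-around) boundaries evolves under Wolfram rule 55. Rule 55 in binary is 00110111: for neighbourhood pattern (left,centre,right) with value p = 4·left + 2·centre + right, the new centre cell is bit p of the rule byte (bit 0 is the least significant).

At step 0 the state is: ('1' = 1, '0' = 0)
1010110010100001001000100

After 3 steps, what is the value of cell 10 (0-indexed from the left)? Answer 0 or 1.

1

0) 1010110010100001001000100
1) 1111001111111111111111111
2) 0000110000000000000000000
3) 1111001111111111111111111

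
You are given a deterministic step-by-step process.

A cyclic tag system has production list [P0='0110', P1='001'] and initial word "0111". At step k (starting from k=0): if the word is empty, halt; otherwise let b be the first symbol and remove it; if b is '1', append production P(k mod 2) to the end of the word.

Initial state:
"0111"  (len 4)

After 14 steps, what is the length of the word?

14

[0] "0111"  (len 4)
[1] "111"  (len 3)
[2] "11001"  (len 5)
[3] "10010110"  (len 8)
[4] "0010110001"  (len 10)
[5] "010110001"  (len 9)
[6] "10110001"  (len 8)
[7] "01100010110"  (len 11)
[8] "1100010110"  (len 10)
[9] "1000101100110"  (len 13)
[10] "000101100110001"  (len 15)
[11] "00101100110001"  (len 14)
[12] "0101100110001"  (len 13)
[13] "101100110001"  (len 12)
[14] "01100110001001"  (len 14)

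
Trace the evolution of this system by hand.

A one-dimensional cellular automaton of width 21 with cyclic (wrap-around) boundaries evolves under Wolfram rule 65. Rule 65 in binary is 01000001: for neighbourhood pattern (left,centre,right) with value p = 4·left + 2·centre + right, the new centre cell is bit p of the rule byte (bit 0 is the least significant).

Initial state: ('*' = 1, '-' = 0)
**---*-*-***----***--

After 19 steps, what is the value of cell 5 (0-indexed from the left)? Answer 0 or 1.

1

gen 0: **---*-*-***----***--
gen 1: -*-*-------*-**---*--
gen 2: -----*****----*-*---*
gen 3: -***-----*-**-----*--
gen 4: ---*-***----*-***---*
gen 5: -*-----*-**-----*-*--
gen 6: ---***----*-***-----*
gen 7: -*---*-**-----*-***--
gen 8: ---*----*-***-----*-*
gen 9: -*---**-----*-***----
gen 10: ---*--*-***-----*-***
gen 11: -*--------*-***-----*
gen 12: ---******-----*-***--
gen 13: **------*-***-----*-*
gen 14: -*-****-----*-***----
gen 15: ------*-***-----*-***
gen 16: -****-----*-***-----*
gen 17: ----*-***-----*-***--
gen 18: ***-----*-***-----*-*
gen 19: --*-***-----*-***----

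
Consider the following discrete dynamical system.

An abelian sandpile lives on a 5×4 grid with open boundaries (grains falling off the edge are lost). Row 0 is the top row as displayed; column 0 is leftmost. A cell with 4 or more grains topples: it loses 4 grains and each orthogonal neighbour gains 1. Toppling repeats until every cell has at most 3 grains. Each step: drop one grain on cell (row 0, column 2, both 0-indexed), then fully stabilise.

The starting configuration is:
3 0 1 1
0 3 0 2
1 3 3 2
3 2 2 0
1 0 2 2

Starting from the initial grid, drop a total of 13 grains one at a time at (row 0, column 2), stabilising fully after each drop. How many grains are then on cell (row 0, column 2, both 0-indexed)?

3

gen 0: 3 0 1 1
0 3 0 2
1 3 3 2
3 2 2 0
1 0 2 2
gen 1: 3 0 2 1
0 3 0 2
1 3 3 2
3 2 2 0
1 0 2 2
gen 2: 3 0 3 1
0 3 0 2
1 3 3 2
3 2 2 0
1 0 2 2
gen 3: 3 1 0 2
0 3 1 2
1 3 3 2
3 2 2 0
1 0 2 2
gen 4: 3 1 1 2
0 3 1 2
1 3 3 2
3 2 2 0
1 0 2 2
gen 5: 3 1 2 2
0 3 1 2
1 3 3 2
3 2 2 0
1 0 2 2
gen 6: 3 1 3 2
0 3 1 2
1 3 3 2
3 2 2 0
1 0 2 2
gen 7: 3 2 0 3
0 3 2 2
1 3 3 2
3 2 2 0
1 0 2 2
gen 8: 3 2 1 3
0 3 2 2
1 3 3 2
3 2 2 0
1 0 2 2
gen 9: 3 2 2 3
0 3 2 2
1 3 3 2
3 2 2 0
1 0 2 2
gen 10: 3 2 3 3
0 3 2 2
1 3 3 2
3 2 2 0
1 0 2 2
gen 11: 3 3 1 0
0 3 3 3
1 3 3 2
3 2 2 0
1 0 2 2
gen 12: 3 3 2 0
0 3 3 3
1 3 3 2
3 2 2 0
1 0 2 2
gen 13: 3 3 3 0
0 3 3 3
1 3 3 2
3 2 2 0
1 0 2 2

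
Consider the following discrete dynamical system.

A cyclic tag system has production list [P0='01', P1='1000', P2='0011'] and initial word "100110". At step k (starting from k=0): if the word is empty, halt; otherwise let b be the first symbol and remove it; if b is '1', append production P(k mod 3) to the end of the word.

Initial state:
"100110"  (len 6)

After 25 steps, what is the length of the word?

k=0  "100110"  (len 6)
k=1  "0011001"  (len 7)
k=2  "011001"  (len 6)
k=3  "11001"  (len 5)
k=4  "100101"  (len 6)
k=5  "001011000"  (len 9)
k=6  "01011000"  (len 8)
k=7  "1011000"  (len 7)
k=8  "0110001000"  (len 10)
k=9  "110001000"  (len 9)
k=10  "1000100001"  (len 10)
k=11  "0001000011000"  (len 13)
k=12  "001000011000"  (len 12)
k=13  "01000011000"  (len 11)
k=14  "1000011000"  (len 10)
k=15  "0000110000011"  (len 13)
k=16  "000110000011"  (len 12)
k=17  "00110000011"  (len 11)
k=18  "0110000011"  (len 10)
k=19  "110000011"  (len 9)
k=20  "100000111000"  (len 12)
k=21  "000001110000011"  (len 15)
k=22  "00001110000011"  (len 14)
k=23  "0001110000011"  (len 13)
k=24  "001110000011"  (len 12)
k=25  "01110000011"  (len 11)

11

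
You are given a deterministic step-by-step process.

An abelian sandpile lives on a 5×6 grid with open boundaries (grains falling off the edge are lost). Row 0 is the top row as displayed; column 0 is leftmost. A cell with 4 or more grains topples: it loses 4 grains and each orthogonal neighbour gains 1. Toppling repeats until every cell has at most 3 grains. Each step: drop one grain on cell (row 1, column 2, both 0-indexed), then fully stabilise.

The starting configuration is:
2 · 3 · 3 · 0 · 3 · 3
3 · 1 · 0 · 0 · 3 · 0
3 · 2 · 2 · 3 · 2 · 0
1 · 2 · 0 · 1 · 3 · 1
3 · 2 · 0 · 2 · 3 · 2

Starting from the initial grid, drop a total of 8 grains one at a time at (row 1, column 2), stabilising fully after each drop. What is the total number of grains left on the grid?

gen 0: 2 · 3 · 3 · 0 · 3 · 3
3 · 1 · 0 · 0 · 3 · 0
3 · 2 · 2 · 3 · 2 · 0
1 · 2 · 0 · 1 · 3 · 1
3 · 2 · 0 · 2 · 3 · 2
gen 1: 2 · 3 · 3 · 0 · 3 · 3
3 · 1 · 1 · 0 · 3 · 0
3 · 2 · 2 · 3 · 2 · 0
1 · 2 · 0 · 1 · 3 · 1
3 · 2 · 0 · 2 · 3 · 2
gen 2: 2 · 3 · 3 · 0 · 3 · 3
3 · 1 · 2 · 0 · 3 · 0
3 · 2 · 2 · 3 · 2 · 0
1 · 2 · 0 · 1 · 3 · 1
3 · 2 · 0 · 2 · 3 · 2
gen 3: 2 · 3 · 3 · 0 · 3 · 3
3 · 1 · 3 · 0 · 3 · 0
3 · 2 · 2 · 3 · 2 · 0
1 · 2 · 0 · 1 · 3 · 1
3 · 2 · 0 · 2 · 3 · 2
gen 4: 3 · 0 · 1 · 1 · 3 · 3
3 · 3 · 1 · 1 · 3 · 0
3 · 2 · 3 · 3 · 2 · 0
1 · 2 · 0 · 1 · 3 · 1
3 · 2 · 0 · 2 · 3 · 2
gen 5: 3 · 0 · 1 · 1 · 3 · 3
3 · 3 · 2 · 1 · 3 · 0
3 · 2 · 3 · 3 · 2 · 0
1 · 2 · 0 · 1 · 3 · 1
3 · 2 · 0 · 2 · 3 · 2
gen 6: 3 · 0 · 1 · 1 · 3 · 3
3 · 3 · 3 · 1 · 3 · 0
3 · 2 · 3 · 3 · 2 · 0
1 · 2 · 0 · 1 · 3 · 1
3 · 2 · 0 · 2 · 3 · 2
gen 7: 0 · 2 · 2 · 1 · 3 · 3
2 · 2 · 2 · 3 · 3 · 0
1 · 1 · 2 · 0 · 3 · 0
2 · 3 · 1 · 2 · 3 · 1
3 · 2 · 0 · 2 · 3 · 2
gen 8: 0 · 2 · 2 · 1 · 3 · 3
2 · 2 · 3 · 3 · 3 · 0
1 · 1 · 2 · 0 · 3 · 0
2 · 3 · 1 · 2 · 3 · 1
3 · 2 · 0 · 2 · 3 · 2

55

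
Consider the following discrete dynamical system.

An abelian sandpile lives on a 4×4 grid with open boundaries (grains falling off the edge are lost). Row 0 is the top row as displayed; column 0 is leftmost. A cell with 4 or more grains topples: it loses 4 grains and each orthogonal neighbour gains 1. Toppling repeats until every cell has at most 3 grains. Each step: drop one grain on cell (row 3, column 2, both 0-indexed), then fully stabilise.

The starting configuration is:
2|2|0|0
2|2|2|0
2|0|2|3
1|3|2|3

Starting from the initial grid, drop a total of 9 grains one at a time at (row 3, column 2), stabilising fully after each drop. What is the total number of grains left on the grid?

28

gen 0: 2|2|0|0
2|2|2|0
2|0|2|3
1|3|2|3
gen 1: 2|2|0|0
2|2|2|0
2|0|2|3
1|3|3|3
gen 2: 2|2|0|0
2|2|3|1
2|2|0|1
2|0|3|1
gen 3: 2|2|0|0
2|2|3|1
2|2|1|1
2|1|0|2
gen 4: 2|2|0|0
2|2|3|1
2|2|1|1
2|1|1|2
gen 5: 2|2|0|0
2|2|3|1
2|2|1|1
2|1|2|2
gen 6: 2|2|0|0
2|2|3|1
2|2|1|1
2|1|3|2
gen 7: 2|2|0|0
2|2|3|1
2|2|2|1
2|2|0|3
gen 8: 2|2|0|0
2|2|3|1
2|2|2|1
2|2|1|3
gen 9: 2|2|0|0
2|2|3|1
2|2|2|1
2|2|2|3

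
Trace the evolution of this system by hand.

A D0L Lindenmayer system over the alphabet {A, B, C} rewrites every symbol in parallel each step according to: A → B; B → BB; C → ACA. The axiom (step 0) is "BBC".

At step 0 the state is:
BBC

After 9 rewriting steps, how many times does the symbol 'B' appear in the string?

1534

[0] BBC
[1] BBBBACA
[2] BBBBBBBBBACAB
[3] BBBBBBBBBBBBBBBBBBBACABBB
[4] BBBBBBBBBBBBBBBBBBBBBBBBBBBBBBBBBBBBBBBACABBBBBBB
[5] BBBBBBBBBBBBBBBBBBBBBBBBBBBBBBBBBBBBBBBBBBBBBBBBBBBBBBBBBBBBBBBBBBBBBBBBBBBBBBBACABBBBBBBBBBBBBBB
[6] BBBBBBBBBBBBBBBBBBBBBBBBBBBBBBBBBBBBBBBBBBBBBBBBBBBBBBBBBB…BBBBBBBBBBBBBBBBBBBBBBBBACABBBBBBBBBBBBBBBBBBBBBBBBBBBBBBB  (len 193)
[7] BBBBBBBBBBBBBBBBBBBBBBBBBBBBBBBBBBBBBBBBBBBBBBBBBBBBBBBBBB…BBBBBBBBBBBBBBBBBBBBBBBBBBBBBBBBBBBBBBBBBBBBBBBBBBBBBBBBBB  (len 385)
[8] BBBBBBBBBBBBBBBBBBBBBBBBBBBBBBBBBBBBBBBBBBBBBBBBBBBBBBBBBB…BBBBBBBBBBBBBBBBBBBBBBBBBBBBBBBBBBBBBBBBBBBBBBBBBBBBBBBBBB  (len 769)
[9] BBBBBBBBBBBBBBBBBBBBBBBBBBBBBBBBBBBBBBBBBBBBBBBBBBBBBBBBBB…BBBBBBBBBBBBBBBBBBBBBBBBBBBBBBBBBBBBBBBBBBBBBBBBBBBBBBBBBB  (len 1537)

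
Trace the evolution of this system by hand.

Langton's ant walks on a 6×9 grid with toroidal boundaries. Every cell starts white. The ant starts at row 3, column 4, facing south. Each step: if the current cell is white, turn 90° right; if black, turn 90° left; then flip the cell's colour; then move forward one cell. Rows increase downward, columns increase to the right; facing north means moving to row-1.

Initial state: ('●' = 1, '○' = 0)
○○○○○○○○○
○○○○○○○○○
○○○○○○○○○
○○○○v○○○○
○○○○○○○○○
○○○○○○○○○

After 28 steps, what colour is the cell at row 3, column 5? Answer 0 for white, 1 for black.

0

0) ○○○○○○○○○
○○○○○○○○○
○○○○○○○○○
○○○○v○○○○
○○○○○○○○○
○○○○○○○○○
1) ○○○○○○○○○
○○○○○○○○○
○○○○○○○○○
○○○<●○○○○
○○○○○○○○○
○○○○○○○○○
2) ○○○○○○○○○
○○○○○○○○○
○○○^○○○○○
○○○●●○○○○
○○○○○○○○○
○○○○○○○○○
3) ○○○○○○○○○
○○○○○○○○○
○○○●>○○○○
○○○●●○○○○
○○○○○○○○○
○○○○○○○○○
4) ○○○○○○○○○
○○○○○○○○○
○○○●●○○○○
○○○●v○○○○
○○○○○○○○○
○○○○○○○○○
5) ○○○○○○○○○
○○○○○○○○○
○○○●●○○○○
○○○●○>○○○
○○○○○○○○○
○○○○○○○○○
6) ○○○○○○○○○
○○○○○○○○○
○○○●●○○○○
○○○●○●○○○
○○○○○v○○○
○○○○○○○○○
7) ○○○○○○○○○
○○○○○○○○○
○○○●●○○○○
○○○●○●○○○
○○○○<●○○○
○○○○○○○○○
8) ○○○○○○○○○
○○○○○○○○○
○○○●●○○○○
○○○●^●○○○
○○○○●●○○○
○○○○○○○○○
9) ○○○○○○○○○
○○○○○○○○○
○○○●●○○○○
○○○●●>○○○
○○○○●●○○○
○○○○○○○○○
10) ○○○○○○○○○
○○○○○○○○○
○○○●●^○○○
○○○●●○○○○
○○○○●●○○○
○○○○○○○○○
11) ○○○○○○○○○
○○○○○○○○○
○○○●●●>○○
○○○●●○○○○
○○○○●●○○○
○○○○○○○○○
12) ○○○○○○○○○
○○○○○○○○○
○○○●●●●○○
○○○●●○v○○
○○○○●●○○○
○○○○○○○○○
13) ○○○○○○○○○
○○○○○○○○○
○○○●●●●○○
○○○●●<●○○
○○○○●●○○○
○○○○○○○○○
14) ○○○○○○○○○
○○○○○○○○○
○○○●●^●○○
○○○●●●●○○
○○○○●●○○○
○○○○○○○○○
15) ○○○○○○○○○
○○○○○○○○○
○○○●<○●○○
○○○●●●●○○
○○○○●●○○○
○○○○○○○○○
16) ○○○○○○○○○
○○○○○○○○○
○○○●○○●○○
○○○●v●●○○
○○○○●●○○○
○○○○○○○○○
17) ○○○○○○○○○
○○○○○○○○○
○○○●○○●○○
○○○●○>●○○
○○○○●●○○○
○○○○○○○○○
18) ○○○○○○○○○
○○○○○○○○○
○○○●○^●○○
○○○●○○●○○
○○○○●●○○○
○○○○○○○○○
19) ○○○○○○○○○
○○○○○○○○○
○○○●○●>○○
○○○●○○●○○
○○○○●●○○○
○○○○○○○○○
20) ○○○○○○○○○
○○○○○○^○○
○○○●○●○○○
○○○●○○●○○
○○○○●●○○○
○○○○○○○○○
21) ○○○○○○○○○
○○○○○○●>○
○○○●○●○○○
○○○●○○●○○
○○○○●●○○○
○○○○○○○○○
22) ○○○○○○○○○
○○○○○○●●○
○○○●○●○v○
○○○●○○●○○
○○○○●●○○○
○○○○○○○○○
23) ○○○○○○○○○
○○○○○○●●○
○○○●○●<●○
○○○●○○●○○
○○○○●●○○○
○○○○○○○○○
24) ○○○○○○○○○
○○○○○○^●○
○○○●○●●●○
○○○●○○●○○
○○○○●●○○○
○○○○○○○○○
25) ○○○○○○○○○
○○○○○<○●○
○○○●○●●●○
○○○●○○●○○
○○○○●●○○○
○○○○○○○○○
26) ○○○○○^○○○
○○○○○●○●○
○○○●○●●●○
○○○●○○●○○
○○○○●●○○○
○○○○○○○○○
27) ○○○○○●>○○
○○○○○●○●○
○○○●○●●●○
○○○●○○●○○
○○○○●●○○○
○○○○○○○○○
28) ○○○○○●●○○
○○○○○●v●○
○○○●○●●●○
○○○●○○●○○
○○○○●●○○○
○○○○○○○○○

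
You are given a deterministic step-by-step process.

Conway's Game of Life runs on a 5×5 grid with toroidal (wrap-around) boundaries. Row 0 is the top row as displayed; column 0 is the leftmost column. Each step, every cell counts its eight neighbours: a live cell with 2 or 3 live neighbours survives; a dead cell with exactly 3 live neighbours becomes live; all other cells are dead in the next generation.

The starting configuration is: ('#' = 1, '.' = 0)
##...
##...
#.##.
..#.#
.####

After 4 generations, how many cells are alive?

2

gen 0: ##...
##...
#.##.
..#.#
.####
gen 1: ...#.
.....
#.##.
.....
....#
gen 2: .....
..###
.....
...##
.....
gen 3: ...#.
...#.
..#..
.....
.....
gen 4: .....
..##.
.....
.....
.....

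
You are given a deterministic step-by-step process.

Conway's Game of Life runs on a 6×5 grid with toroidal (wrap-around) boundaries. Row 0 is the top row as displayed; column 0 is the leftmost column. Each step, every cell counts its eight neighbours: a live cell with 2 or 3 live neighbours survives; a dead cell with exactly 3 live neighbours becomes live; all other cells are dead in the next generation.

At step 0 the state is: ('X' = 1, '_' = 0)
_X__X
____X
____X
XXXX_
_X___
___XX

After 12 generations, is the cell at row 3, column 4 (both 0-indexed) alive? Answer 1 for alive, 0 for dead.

t=0: _X__X
____X
____X
XXXX_
_X___
___XX
t=1: ____X
___XX
_XX_X
XXXXX
_X___
__XXX
t=2: X_X__
__X_X
_____
____X
_____
X_XXX
t=3: X_X__
_X_X_
___X_
_____
X____
X_XXX
t=4: X____
_X_XX
__X__
_____
XX_X_
X_XX_
t=5: X____
XXXXX
__XX_
_XX__
XX_X_
X_XX_
t=6: _____
X____
_____
X___X
X__X_
X_XX_
t=7: _X__X
_____
X___X
X___X
X_XX_
_XXX_
t=8: XX_X_
____X
X___X
_____
X____
_____
t=9: X___X
_X_X_
X___X
X___X
_____
XX__X
t=10: __XX_
_X_X_
_X_X_
X___X
_X___
_X__X
t=11: XX_XX
_X_XX
_X_X_
XXX_X
_X__X
XX_X_
t=12: _____
_X___
_____
____X
_____
___X_

1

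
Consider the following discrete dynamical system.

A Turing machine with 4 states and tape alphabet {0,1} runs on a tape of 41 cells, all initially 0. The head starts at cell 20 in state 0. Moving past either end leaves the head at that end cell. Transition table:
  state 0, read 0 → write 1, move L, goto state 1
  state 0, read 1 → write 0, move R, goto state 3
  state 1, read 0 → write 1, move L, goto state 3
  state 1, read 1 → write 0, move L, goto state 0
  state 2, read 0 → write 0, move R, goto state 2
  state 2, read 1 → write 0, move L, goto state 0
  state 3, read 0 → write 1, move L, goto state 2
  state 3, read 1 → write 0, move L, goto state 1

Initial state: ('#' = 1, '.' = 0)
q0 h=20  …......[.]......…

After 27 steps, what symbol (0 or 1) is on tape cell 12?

0

0) q0 h=20  …......[.]......…
1) q1 h=19  …......[.]#.....…
2) q3 h=18  …......[.]##....…
3) q2 h=17  …......[.]###...…
4) q2 h=18  …......[#]##....…
5) q0 h=17  …......[.].##...…
6) q1 h=16  …......[.]#.##..…
7) q3 h=15  …......[.]##.##.…
8) q2 h=14  …......[.]###.##…
9) q2 h=15  …......[#]##.##.…
10) q0 h=14  …......[.].##.##…
11) q1 h=13  …......[.]#.##.#…
12) q3 h=12  …......[.]##.##.…
13) q2 h=11  …......[.]###.##…
14) q2 h=12  …......[#]##.##.…
15) q0 h=11  …......[.].##.##…
16) q1 h=10  …......[.]#.##.#…
17) q3 h= 9  …......[.]##.##.…
18) q2 h= 8  …......[.]###.##…
19) q2 h= 9  …......[#]##.##.…
20) q0 h= 8  …......[.].##.##…
21) q1 h= 7  …......[.]#.##.#…
22) q3 h= 6  |......[.]##.##.…
23) q2 h= 5  |.....[.]###.##…
24) q2 h= 6  |......[#]##.##.…
25) q0 h= 5  |.....[.].##.##…
26) q1 h= 4  |....[.]#.##.#…
27) q3 h= 3  |...[.]##.##.…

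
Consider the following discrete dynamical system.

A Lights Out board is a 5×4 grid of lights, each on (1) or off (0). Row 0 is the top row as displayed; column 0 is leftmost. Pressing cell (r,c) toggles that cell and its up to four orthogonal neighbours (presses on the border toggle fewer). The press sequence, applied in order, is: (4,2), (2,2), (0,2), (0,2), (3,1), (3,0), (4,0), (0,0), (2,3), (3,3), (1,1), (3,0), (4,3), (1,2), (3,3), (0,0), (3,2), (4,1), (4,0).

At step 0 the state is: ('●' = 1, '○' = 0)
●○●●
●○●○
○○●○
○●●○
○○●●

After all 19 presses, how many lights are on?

12

k=0  ●○●●
●○●○
○○●○
○●●○
○○●●
k=1  ●○●●
●○●○
○○●○
○●○○
○●○○
k=2  ●○●●
●○○○
○●○●
○●●○
○●○○
k=3  ●●○○
●○●○
○●○●
○●●○
○●○○
k=4  ●○●●
●○○○
○●○●
○●●○
○●○○
k=5  ●○●●
●○○○
○○○●
●○○○
○○○○
k=6  ●○●●
●○○○
●○○●
○●○○
●○○○
k=7  ●○●●
●○○○
●○○●
●●○○
○●○○
k=8  ○●●●
○○○○
●○○●
●●○○
○●○○
k=9  ○●●●
○○○●
●○●○
●●○●
○●○○
k=10  ○●●●
○○○●
●○●●
●●●○
○●○●
k=11  ○○●●
●●●●
●●●●
●●●○
○●○●
k=12  ○○●●
●●●●
○●●●
○○●○
●●○●
k=13  ○○●●
●●●●
○●●●
○○●●
●●●○
k=14  ○○○●
●○○○
○●○●
○○●●
●●●○
k=15  ○○○●
●○○○
○●○○
○○○○
●●●●
k=16  ●●○●
○○○○
○●○○
○○○○
●●●●
k=17  ●●○●
○○○○
○●●○
○●●●
●●○●
k=18  ●●○●
○○○○
○●●○
○○●●
○○●●
k=19  ●●○●
○○○○
○●●○
●○●●
●●●●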